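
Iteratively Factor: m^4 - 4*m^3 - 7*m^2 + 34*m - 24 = (m - 4)*(m^3 - 7*m + 6) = (m - 4)*(m + 3)*(m^2 - 3*m + 2) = (m - 4)*(m - 1)*(m + 3)*(m - 2)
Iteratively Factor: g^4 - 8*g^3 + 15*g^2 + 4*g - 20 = (g + 1)*(g^3 - 9*g^2 + 24*g - 20) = (g - 5)*(g + 1)*(g^2 - 4*g + 4) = (g - 5)*(g - 2)*(g + 1)*(g - 2)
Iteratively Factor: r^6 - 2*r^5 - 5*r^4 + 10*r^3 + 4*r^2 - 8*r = (r - 1)*(r^5 - r^4 - 6*r^3 + 4*r^2 + 8*r) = (r - 1)*(r + 1)*(r^4 - 2*r^3 - 4*r^2 + 8*r) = (r - 1)*(r + 1)*(r + 2)*(r^3 - 4*r^2 + 4*r) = (r - 2)*(r - 1)*(r + 1)*(r + 2)*(r^2 - 2*r) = (r - 2)^2*(r - 1)*(r + 1)*(r + 2)*(r)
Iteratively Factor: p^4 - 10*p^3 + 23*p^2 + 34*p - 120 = (p - 3)*(p^3 - 7*p^2 + 2*p + 40) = (p - 4)*(p - 3)*(p^2 - 3*p - 10) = (p - 4)*(p - 3)*(p + 2)*(p - 5)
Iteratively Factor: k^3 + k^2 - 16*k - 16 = (k - 4)*(k^2 + 5*k + 4) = (k - 4)*(k + 1)*(k + 4)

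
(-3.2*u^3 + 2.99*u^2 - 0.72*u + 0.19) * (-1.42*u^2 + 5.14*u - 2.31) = 4.544*u^5 - 20.6938*u^4 + 23.783*u^3 - 10.8775*u^2 + 2.6398*u - 0.4389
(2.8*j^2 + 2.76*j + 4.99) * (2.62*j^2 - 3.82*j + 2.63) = 7.336*j^4 - 3.4648*j^3 + 9.8946*j^2 - 11.803*j + 13.1237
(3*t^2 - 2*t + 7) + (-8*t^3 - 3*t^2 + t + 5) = -8*t^3 - t + 12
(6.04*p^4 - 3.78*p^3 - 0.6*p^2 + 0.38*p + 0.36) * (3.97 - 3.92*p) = -23.6768*p^5 + 38.7964*p^4 - 12.6546*p^3 - 3.8716*p^2 + 0.0974000000000002*p + 1.4292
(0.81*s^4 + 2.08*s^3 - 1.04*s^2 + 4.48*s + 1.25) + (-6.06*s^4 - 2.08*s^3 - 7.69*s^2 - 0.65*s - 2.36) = -5.25*s^4 - 8.73*s^2 + 3.83*s - 1.11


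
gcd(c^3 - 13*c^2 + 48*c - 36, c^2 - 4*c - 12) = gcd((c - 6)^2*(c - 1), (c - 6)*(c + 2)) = c - 6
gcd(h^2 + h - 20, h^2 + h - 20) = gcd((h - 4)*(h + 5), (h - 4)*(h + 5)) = h^2 + h - 20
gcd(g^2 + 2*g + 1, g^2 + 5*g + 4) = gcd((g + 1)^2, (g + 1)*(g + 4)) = g + 1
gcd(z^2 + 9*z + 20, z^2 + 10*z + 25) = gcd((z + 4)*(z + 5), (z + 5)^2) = z + 5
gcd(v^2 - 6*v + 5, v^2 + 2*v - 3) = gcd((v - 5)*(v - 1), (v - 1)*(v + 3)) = v - 1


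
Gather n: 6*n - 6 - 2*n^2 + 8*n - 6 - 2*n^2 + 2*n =-4*n^2 + 16*n - 12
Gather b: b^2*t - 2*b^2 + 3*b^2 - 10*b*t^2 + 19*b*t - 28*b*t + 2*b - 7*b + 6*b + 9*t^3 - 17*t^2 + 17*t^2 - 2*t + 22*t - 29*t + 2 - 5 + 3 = b^2*(t + 1) + b*(-10*t^2 - 9*t + 1) + 9*t^3 - 9*t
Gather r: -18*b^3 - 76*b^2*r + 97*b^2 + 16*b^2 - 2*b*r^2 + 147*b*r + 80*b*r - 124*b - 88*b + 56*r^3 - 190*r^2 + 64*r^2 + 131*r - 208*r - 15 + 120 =-18*b^3 + 113*b^2 - 212*b + 56*r^3 + r^2*(-2*b - 126) + r*(-76*b^2 + 227*b - 77) + 105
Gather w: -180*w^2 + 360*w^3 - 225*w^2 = 360*w^3 - 405*w^2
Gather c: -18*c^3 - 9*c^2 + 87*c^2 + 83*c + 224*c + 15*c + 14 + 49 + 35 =-18*c^3 + 78*c^2 + 322*c + 98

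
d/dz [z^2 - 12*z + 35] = 2*z - 12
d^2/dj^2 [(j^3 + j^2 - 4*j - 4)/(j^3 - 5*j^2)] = 12*(j^4 - 2*j^3 + 6*j^2 + 10*j - 50)/(j^4*(j^3 - 15*j^2 + 75*j - 125))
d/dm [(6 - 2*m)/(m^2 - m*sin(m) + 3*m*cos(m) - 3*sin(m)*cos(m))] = 2*(-m^2 + m*sin(m) - 3*m*cos(m) + (3 - m)*(3*m*sin(m) + m*cos(m) - 2*m + sin(m) - 3*cos(m) + 3*cos(2*m)) + 3*sin(2*m)/2)/((m - sin(m))^2*(m + 3*cos(m))^2)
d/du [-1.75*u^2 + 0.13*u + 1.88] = 0.13 - 3.5*u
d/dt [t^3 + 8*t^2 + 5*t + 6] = 3*t^2 + 16*t + 5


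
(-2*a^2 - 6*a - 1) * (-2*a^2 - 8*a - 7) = 4*a^4 + 28*a^3 + 64*a^2 + 50*a + 7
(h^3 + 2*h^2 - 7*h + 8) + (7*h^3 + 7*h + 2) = 8*h^3 + 2*h^2 + 10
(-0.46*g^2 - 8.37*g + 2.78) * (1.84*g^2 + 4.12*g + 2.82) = -0.8464*g^4 - 17.296*g^3 - 30.6664*g^2 - 12.1498*g + 7.8396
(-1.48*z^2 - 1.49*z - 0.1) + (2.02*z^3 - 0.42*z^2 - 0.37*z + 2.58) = 2.02*z^3 - 1.9*z^2 - 1.86*z + 2.48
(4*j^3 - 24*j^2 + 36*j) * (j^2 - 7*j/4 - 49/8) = 4*j^5 - 31*j^4 + 107*j^3/2 + 84*j^2 - 441*j/2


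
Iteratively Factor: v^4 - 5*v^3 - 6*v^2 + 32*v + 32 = (v - 4)*(v^3 - v^2 - 10*v - 8) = (v - 4)*(v + 1)*(v^2 - 2*v - 8) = (v - 4)*(v + 1)*(v + 2)*(v - 4)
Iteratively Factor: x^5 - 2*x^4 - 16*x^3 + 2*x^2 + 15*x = (x + 1)*(x^4 - 3*x^3 - 13*x^2 + 15*x) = x*(x + 1)*(x^3 - 3*x^2 - 13*x + 15) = x*(x - 5)*(x + 1)*(x^2 + 2*x - 3) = x*(x - 5)*(x - 1)*(x + 1)*(x + 3)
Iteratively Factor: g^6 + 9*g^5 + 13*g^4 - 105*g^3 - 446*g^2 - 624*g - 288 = (g + 4)*(g^5 + 5*g^4 - 7*g^3 - 77*g^2 - 138*g - 72) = (g - 4)*(g + 4)*(g^4 + 9*g^3 + 29*g^2 + 39*g + 18) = (g - 4)*(g + 3)*(g + 4)*(g^3 + 6*g^2 + 11*g + 6) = (g - 4)*(g + 3)^2*(g + 4)*(g^2 + 3*g + 2) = (g - 4)*(g + 1)*(g + 3)^2*(g + 4)*(g + 2)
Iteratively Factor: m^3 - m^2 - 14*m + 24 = (m - 2)*(m^2 + m - 12) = (m - 3)*(m - 2)*(m + 4)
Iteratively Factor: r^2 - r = (r)*(r - 1)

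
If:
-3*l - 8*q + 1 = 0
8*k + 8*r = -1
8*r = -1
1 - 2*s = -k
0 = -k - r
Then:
No Solution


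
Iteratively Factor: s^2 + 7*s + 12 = (s + 3)*(s + 4)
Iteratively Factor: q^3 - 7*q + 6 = (q - 2)*(q^2 + 2*q - 3) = (q - 2)*(q - 1)*(q + 3)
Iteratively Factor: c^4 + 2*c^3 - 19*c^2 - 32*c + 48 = (c - 1)*(c^3 + 3*c^2 - 16*c - 48) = (c - 1)*(c + 3)*(c^2 - 16) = (c - 4)*(c - 1)*(c + 3)*(c + 4)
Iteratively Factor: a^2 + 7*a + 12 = (a + 3)*(a + 4)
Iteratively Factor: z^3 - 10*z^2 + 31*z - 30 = (z - 5)*(z^2 - 5*z + 6) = (z - 5)*(z - 3)*(z - 2)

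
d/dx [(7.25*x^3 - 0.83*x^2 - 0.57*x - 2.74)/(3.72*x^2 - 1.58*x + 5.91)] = (26.97*x^4 - 22.91*x^3 + 131.9743*x^2 + 10.575*x - 7.6979)/(13.8384*x^4 - 11.7552*x^3 + 46.4668*x^2 - 18.6756*x + 34.9281)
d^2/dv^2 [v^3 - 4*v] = 6*v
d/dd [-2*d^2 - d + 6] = -4*d - 1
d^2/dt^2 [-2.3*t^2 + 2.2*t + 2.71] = -4.60000000000000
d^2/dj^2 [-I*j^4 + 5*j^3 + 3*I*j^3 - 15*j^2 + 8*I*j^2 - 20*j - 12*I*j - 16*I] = -12*I*j^2 + j*(30 + 18*I) - 30 + 16*I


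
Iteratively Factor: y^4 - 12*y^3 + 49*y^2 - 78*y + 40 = (y - 2)*(y^3 - 10*y^2 + 29*y - 20) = (y - 2)*(y - 1)*(y^2 - 9*y + 20) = (y - 5)*(y - 2)*(y - 1)*(y - 4)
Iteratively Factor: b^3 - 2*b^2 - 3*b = (b - 3)*(b^2 + b) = b*(b - 3)*(b + 1)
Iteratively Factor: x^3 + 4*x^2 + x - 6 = (x - 1)*(x^2 + 5*x + 6) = (x - 1)*(x + 2)*(x + 3)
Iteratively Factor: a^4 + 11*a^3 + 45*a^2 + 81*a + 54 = (a + 3)*(a^3 + 8*a^2 + 21*a + 18) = (a + 3)^2*(a^2 + 5*a + 6) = (a + 2)*(a + 3)^2*(a + 3)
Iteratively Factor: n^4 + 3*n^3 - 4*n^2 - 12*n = (n)*(n^3 + 3*n^2 - 4*n - 12) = n*(n - 2)*(n^2 + 5*n + 6) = n*(n - 2)*(n + 3)*(n + 2)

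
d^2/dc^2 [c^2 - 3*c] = 2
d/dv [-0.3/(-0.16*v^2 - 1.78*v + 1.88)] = (-0.096*v - 0.534)/(0.16*v^2 + 1.78*v - 1.88)^2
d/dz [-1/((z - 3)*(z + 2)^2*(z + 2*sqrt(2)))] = ((z - 3)*(z + 2) + 2*(z - 3)*(z + 2*sqrt(2)) + (z + 2)*(z + 2*sqrt(2)))/((z - 3)^2*(z + 2)^3*(z + 2*sqrt(2))^2)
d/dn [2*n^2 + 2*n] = 4*n + 2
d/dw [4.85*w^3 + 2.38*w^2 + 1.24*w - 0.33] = 14.55*w^2 + 4.76*w + 1.24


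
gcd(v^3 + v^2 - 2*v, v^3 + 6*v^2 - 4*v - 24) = v + 2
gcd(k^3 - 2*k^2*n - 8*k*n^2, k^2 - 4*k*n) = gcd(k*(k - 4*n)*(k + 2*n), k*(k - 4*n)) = k^2 - 4*k*n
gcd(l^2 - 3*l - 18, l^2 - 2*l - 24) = l - 6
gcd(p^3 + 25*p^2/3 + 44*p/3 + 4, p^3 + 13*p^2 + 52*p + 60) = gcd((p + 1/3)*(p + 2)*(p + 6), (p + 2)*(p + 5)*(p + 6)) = p^2 + 8*p + 12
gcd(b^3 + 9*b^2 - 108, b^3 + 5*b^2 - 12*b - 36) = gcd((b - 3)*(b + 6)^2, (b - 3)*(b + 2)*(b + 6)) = b^2 + 3*b - 18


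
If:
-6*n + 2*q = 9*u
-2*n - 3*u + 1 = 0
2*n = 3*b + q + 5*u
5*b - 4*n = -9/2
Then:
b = -17/22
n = 7/44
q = 3/2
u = 5/22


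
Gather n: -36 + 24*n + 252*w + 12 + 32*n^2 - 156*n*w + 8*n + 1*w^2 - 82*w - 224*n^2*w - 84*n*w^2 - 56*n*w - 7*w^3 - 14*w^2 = n^2*(32 - 224*w) + n*(-84*w^2 - 212*w + 32) - 7*w^3 - 13*w^2 + 170*w - 24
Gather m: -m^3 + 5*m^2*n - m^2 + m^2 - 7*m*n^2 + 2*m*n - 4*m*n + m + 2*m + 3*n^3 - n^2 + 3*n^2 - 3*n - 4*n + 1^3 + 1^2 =-m^3 + 5*m^2*n + m*(-7*n^2 - 2*n + 3) + 3*n^3 + 2*n^2 - 7*n + 2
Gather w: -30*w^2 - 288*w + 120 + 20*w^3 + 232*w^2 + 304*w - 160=20*w^3 + 202*w^2 + 16*w - 40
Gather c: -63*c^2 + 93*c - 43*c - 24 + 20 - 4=-63*c^2 + 50*c - 8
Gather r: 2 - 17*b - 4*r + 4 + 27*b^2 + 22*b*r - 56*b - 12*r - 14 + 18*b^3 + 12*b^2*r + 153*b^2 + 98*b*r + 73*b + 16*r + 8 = 18*b^3 + 180*b^2 + r*(12*b^2 + 120*b)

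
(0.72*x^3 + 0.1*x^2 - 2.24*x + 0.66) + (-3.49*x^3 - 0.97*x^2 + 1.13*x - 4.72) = -2.77*x^3 - 0.87*x^2 - 1.11*x - 4.06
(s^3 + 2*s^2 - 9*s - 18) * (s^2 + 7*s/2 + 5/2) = s^5 + 11*s^4/2 + s^3/2 - 89*s^2/2 - 171*s/2 - 45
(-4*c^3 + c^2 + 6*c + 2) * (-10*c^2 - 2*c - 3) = 40*c^5 - 2*c^4 - 50*c^3 - 35*c^2 - 22*c - 6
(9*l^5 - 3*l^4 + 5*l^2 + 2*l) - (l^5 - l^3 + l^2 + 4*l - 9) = 8*l^5 - 3*l^4 + l^3 + 4*l^2 - 2*l + 9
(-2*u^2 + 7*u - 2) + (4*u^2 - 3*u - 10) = 2*u^2 + 4*u - 12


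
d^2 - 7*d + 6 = (d - 6)*(d - 1)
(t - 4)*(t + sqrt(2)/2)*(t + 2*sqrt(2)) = t^3 - 4*t^2 + 5*sqrt(2)*t^2/2 - 10*sqrt(2)*t + 2*t - 8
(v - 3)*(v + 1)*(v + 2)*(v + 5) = v^4 + 5*v^3 - 7*v^2 - 41*v - 30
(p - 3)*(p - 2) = p^2 - 5*p + 6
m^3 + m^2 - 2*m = m*(m - 1)*(m + 2)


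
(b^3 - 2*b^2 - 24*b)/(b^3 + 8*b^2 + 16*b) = (b - 6)/(b + 4)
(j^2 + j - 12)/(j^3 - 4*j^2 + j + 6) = (j + 4)/(j^2 - j - 2)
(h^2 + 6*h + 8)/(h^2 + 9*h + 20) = (h + 2)/(h + 5)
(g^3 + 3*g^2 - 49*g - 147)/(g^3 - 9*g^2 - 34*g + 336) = (g^2 + 10*g + 21)/(g^2 - 2*g - 48)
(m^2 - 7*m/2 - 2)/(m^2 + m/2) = (m - 4)/m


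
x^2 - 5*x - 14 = (x - 7)*(x + 2)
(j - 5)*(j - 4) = j^2 - 9*j + 20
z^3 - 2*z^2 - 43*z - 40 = (z - 8)*(z + 1)*(z + 5)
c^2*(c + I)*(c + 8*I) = c^4 + 9*I*c^3 - 8*c^2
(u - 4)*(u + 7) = u^2 + 3*u - 28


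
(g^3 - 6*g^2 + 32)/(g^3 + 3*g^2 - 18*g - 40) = (g - 4)/(g + 5)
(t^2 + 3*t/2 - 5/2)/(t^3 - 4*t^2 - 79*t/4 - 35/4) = 2*(t - 1)/(2*t^2 - 13*t - 7)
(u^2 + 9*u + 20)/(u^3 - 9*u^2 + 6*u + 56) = (u^2 + 9*u + 20)/(u^3 - 9*u^2 + 6*u + 56)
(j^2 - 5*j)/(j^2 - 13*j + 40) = j/(j - 8)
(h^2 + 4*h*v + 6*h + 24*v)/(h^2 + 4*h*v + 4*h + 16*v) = (h + 6)/(h + 4)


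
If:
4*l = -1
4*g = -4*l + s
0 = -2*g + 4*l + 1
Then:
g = 0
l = -1/4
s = -1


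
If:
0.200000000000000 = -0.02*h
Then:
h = -10.00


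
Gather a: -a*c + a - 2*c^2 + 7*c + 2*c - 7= a*(1 - c) - 2*c^2 + 9*c - 7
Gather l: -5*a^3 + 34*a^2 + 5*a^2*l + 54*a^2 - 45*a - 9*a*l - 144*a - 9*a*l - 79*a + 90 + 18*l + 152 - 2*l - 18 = -5*a^3 + 88*a^2 - 268*a + l*(5*a^2 - 18*a + 16) + 224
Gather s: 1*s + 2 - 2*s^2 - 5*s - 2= -2*s^2 - 4*s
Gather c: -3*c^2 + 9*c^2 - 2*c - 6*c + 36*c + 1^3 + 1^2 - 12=6*c^2 + 28*c - 10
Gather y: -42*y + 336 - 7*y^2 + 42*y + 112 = 448 - 7*y^2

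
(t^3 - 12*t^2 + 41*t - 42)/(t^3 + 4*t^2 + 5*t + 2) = (t^3 - 12*t^2 + 41*t - 42)/(t^3 + 4*t^2 + 5*t + 2)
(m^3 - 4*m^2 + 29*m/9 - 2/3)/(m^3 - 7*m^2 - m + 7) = (m^3 - 4*m^2 + 29*m/9 - 2/3)/(m^3 - 7*m^2 - m + 7)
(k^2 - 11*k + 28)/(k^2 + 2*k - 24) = (k - 7)/(k + 6)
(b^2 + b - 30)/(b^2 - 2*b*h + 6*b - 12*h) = (b - 5)/(b - 2*h)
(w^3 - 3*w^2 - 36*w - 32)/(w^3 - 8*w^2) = 1 + 5/w + 4/w^2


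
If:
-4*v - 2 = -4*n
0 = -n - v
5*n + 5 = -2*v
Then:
No Solution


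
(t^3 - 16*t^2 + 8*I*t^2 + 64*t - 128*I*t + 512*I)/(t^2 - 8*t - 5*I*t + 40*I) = (t^2 + 8*t*(-1 + I) - 64*I)/(t - 5*I)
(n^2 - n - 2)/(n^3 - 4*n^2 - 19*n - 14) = (n - 2)/(n^2 - 5*n - 14)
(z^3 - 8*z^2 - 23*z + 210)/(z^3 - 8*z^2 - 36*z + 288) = (z^2 - 2*z - 35)/(z^2 - 2*z - 48)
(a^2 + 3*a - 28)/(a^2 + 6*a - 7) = (a - 4)/(a - 1)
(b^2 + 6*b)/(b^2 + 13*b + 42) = b/(b + 7)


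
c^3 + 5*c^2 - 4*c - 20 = (c - 2)*(c + 2)*(c + 5)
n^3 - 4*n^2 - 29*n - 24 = (n - 8)*(n + 1)*(n + 3)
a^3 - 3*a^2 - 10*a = a*(a - 5)*(a + 2)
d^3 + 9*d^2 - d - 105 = (d - 3)*(d + 5)*(d + 7)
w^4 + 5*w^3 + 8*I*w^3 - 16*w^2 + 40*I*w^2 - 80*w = w*(w + 5)*(w + 4*I)^2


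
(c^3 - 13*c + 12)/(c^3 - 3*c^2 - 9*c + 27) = (c^2 + 3*c - 4)/(c^2 - 9)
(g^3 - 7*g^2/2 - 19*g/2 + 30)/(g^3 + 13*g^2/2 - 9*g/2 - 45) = (g - 4)/(g + 6)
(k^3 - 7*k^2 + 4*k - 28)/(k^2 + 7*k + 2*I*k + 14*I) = (k^2 - k*(7 + 2*I) + 14*I)/(k + 7)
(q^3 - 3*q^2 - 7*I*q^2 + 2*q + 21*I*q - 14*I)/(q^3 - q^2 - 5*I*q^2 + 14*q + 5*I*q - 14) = (q - 2)/(q + 2*I)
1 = 1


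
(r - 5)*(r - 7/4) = r^2 - 27*r/4 + 35/4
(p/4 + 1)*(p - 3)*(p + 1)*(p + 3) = p^4/4 + 5*p^3/4 - 5*p^2/4 - 45*p/4 - 9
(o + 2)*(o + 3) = o^2 + 5*o + 6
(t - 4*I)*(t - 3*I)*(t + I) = t^3 - 6*I*t^2 - 5*t - 12*I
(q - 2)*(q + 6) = q^2 + 4*q - 12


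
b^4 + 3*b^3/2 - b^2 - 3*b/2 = b*(b - 1)*(b + 1)*(b + 3/2)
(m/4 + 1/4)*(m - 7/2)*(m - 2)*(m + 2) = m^4/4 - 5*m^3/8 - 15*m^2/8 + 5*m/2 + 7/2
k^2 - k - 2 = (k - 2)*(k + 1)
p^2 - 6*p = p*(p - 6)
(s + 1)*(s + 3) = s^2 + 4*s + 3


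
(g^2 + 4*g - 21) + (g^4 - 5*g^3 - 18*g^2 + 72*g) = g^4 - 5*g^3 - 17*g^2 + 76*g - 21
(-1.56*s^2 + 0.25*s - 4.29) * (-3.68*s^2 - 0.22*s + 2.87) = 5.7408*s^4 - 0.5768*s^3 + 11.255*s^2 + 1.6613*s - 12.3123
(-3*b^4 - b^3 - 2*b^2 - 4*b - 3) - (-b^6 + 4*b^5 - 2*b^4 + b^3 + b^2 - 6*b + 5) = b^6 - 4*b^5 - b^4 - 2*b^3 - 3*b^2 + 2*b - 8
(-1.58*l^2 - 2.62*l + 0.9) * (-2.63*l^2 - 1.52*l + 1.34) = 4.1554*l^4 + 9.2922*l^3 - 0.5018*l^2 - 4.8788*l + 1.206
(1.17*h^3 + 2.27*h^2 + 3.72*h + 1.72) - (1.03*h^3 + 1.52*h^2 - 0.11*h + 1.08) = 0.14*h^3 + 0.75*h^2 + 3.83*h + 0.64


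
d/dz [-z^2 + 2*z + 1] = 2 - 2*z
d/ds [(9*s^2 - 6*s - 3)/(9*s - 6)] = (9*s^2 - 12*s + 7)/(9*s^2 - 12*s + 4)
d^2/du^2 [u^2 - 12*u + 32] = 2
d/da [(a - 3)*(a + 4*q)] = 2*a + 4*q - 3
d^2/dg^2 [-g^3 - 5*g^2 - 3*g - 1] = -6*g - 10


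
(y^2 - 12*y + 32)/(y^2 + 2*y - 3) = (y^2 - 12*y + 32)/(y^2 + 2*y - 3)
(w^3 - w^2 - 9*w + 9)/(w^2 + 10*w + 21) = (w^2 - 4*w + 3)/(w + 7)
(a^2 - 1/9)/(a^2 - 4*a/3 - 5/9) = (3*a - 1)/(3*a - 5)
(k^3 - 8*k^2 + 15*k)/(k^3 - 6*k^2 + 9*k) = (k - 5)/(k - 3)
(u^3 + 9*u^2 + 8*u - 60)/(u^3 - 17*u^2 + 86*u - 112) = (u^2 + 11*u + 30)/(u^2 - 15*u + 56)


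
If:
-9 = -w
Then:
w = 9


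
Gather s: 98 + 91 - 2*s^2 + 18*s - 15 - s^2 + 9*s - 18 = -3*s^2 + 27*s + 156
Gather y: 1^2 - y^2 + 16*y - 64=-y^2 + 16*y - 63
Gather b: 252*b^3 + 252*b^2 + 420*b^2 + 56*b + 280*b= 252*b^3 + 672*b^2 + 336*b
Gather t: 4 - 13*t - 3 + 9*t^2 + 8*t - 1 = 9*t^2 - 5*t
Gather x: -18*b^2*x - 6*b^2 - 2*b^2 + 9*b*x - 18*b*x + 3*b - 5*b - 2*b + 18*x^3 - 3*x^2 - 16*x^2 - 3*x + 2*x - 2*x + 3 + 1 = -8*b^2 - 4*b + 18*x^3 - 19*x^2 + x*(-18*b^2 - 9*b - 3) + 4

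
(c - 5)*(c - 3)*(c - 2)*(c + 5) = c^4 - 5*c^3 - 19*c^2 + 125*c - 150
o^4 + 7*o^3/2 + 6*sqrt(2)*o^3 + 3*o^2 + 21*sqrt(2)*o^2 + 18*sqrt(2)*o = o*(o + 3/2)*(o + 2)*(o + 6*sqrt(2))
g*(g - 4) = g^2 - 4*g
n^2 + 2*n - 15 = (n - 3)*(n + 5)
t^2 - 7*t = t*(t - 7)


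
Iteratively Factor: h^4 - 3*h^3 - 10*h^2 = (h)*(h^3 - 3*h^2 - 10*h) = h^2*(h^2 - 3*h - 10) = h^2*(h - 5)*(h + 2)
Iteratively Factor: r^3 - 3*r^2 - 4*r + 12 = (r - 3)*(r^2 - 4) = (r - 3)*(r - 2)*(r + 2)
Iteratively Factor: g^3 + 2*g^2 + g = (g)*(g^2 + 2*g + 1) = g*(g + 1)*(g + 1)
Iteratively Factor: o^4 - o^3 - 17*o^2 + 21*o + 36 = (o + 1)*(o^3 - 2*o^2 - 15*o + 36) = (o - 3)*(o + 1)*(o^2 + o - 12) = (o - 3)*(o + 1)*(o + 4)*(o - 3)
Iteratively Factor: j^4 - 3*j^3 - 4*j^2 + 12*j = (j)*(j^3 - 3*j^2 - 4*j + 12) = j*(j + 2)*(j^2 - 5*j + 6) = j*(j - 3)*(j + 2)*(j - 2)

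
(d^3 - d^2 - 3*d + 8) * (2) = 2*d^3 - 2*d^2 - 6*d + 16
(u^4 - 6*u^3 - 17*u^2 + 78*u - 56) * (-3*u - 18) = -3*u^5 + 159*u^3 + 72*u^2 - 1236*u + 1008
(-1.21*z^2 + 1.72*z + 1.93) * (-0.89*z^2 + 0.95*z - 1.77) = 1.0769*z^4 - 2.6803*z^3 + 2.058*z^2 - 1.2109*z - 3.4161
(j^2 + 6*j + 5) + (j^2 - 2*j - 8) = 2*j^2 + 4*j - 3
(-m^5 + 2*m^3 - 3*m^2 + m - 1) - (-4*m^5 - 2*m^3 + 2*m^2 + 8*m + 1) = 3*m^5 + 4*m^3 - 5*m^2 - 7*m - 2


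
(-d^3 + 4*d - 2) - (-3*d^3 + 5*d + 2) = 2*d^3 - d - 4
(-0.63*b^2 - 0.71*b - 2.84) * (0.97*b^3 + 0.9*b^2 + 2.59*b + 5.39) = -0.6111*b^5 - 1.2557*b^4 - 5.0255*b^3 - 7.7906*b^2 - 11.1825*b - 15.3076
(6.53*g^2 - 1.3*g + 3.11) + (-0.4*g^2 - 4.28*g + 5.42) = 6.13*g^2 - 5.58*g + 8.53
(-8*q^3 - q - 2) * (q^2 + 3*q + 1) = -8*q^5 - 24*q^4 - 9*q^3 - 5*q^2 - 7*q - 2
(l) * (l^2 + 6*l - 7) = l^3 + 6*l^2 - 7*l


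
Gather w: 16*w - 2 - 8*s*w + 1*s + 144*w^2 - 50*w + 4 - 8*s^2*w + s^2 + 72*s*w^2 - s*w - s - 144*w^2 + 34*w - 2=s^2 + 72*s*w^2 + w*(-8*s^2 - 9*s)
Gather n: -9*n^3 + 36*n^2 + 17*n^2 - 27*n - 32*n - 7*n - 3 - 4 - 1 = -9*n^3 + 53*n^2 - 66*n - 8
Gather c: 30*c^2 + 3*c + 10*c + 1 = 30*c^2 + 13*c + 1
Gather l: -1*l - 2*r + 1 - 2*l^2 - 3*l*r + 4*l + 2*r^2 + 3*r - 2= -2*l^2 + l*(3 - 3*r) + 2*r^2 + r - 1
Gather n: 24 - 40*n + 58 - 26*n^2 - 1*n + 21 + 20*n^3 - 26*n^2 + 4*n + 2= 20*n^3 - 52*n^2 - 37*n + 105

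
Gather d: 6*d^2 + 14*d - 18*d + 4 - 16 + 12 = 6*d^2 - 4*d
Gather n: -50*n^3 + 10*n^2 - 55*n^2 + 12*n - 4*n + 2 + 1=-50*n^3 - 45*n^2 + 8*n + 3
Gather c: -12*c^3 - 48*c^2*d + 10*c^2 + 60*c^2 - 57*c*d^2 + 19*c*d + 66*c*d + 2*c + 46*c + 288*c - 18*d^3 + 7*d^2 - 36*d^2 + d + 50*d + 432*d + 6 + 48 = -12*c^3 + c^2*(70 - 48*d) + c*(-57*d^2 + 85*d + 336) - 18*d^3 - 29*d^2 + 483*d + 54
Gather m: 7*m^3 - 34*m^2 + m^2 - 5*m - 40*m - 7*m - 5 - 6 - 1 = 7*m^3 - 33*m^2 - 52*m - 12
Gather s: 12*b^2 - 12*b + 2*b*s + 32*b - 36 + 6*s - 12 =12*b^2 + 20*b + s*(2*b + 6) - 48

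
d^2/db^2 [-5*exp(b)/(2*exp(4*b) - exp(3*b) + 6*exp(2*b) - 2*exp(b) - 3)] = 5*(2*(8*exp(3*b) - 3*exp(2*b) + 12*exp(b) - 2)^2*exp(2*b) + 3*(16*exp(3*b) - 5*exp(2*b) + 16*exp(b) - 2)*(-2*exp(4*b) + exp(3*b) - 6*exp(2*b) + 2*exp(b) + 3)*exp(b) + (-2*exp(4*b) + exp(3*b) - 6*exp(2*b) + 2*exp(b) + 3)^2)*exp(b)/(-2*exp(4*b) + exp(3*b) - 6*exp(2*b) + 2*exp(b) + 3)^3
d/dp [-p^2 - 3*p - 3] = -2*p - 3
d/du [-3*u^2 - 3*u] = -6*u - 3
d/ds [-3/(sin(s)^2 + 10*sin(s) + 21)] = 6*(sin(s) + 5)*cos(s)/(sin(s)^2 + 10*sin(s) + 21)^2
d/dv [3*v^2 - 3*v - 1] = 6*v - 3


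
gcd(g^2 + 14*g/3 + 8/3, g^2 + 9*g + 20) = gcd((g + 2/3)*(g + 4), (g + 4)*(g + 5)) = g + 4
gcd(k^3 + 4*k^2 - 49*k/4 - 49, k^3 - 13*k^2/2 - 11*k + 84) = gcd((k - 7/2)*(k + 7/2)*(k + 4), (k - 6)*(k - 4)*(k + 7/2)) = k + 7/2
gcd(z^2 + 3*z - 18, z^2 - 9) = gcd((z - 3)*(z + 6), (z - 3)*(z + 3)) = z - 3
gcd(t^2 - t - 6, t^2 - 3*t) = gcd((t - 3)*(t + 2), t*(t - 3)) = t - 3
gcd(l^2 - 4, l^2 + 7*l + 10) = l + 2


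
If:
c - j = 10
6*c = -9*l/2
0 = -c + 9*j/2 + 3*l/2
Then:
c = 30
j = 20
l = -40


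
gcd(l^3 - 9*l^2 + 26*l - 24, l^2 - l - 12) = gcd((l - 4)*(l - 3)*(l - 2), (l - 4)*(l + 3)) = l - 4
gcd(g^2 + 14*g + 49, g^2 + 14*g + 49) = g^2 + 14*g + 49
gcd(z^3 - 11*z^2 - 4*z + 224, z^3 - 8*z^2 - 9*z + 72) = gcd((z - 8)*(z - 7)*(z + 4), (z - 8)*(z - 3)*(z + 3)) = z - 8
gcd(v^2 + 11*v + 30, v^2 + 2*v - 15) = v + 5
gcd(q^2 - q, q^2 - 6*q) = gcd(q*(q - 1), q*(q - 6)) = q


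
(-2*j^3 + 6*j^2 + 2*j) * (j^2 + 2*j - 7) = -2*j^5 + 2*j^4 + 28*j^3 - 38*j^2 - 14*j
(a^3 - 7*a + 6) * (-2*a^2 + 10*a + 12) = -2*a^5 + 10*a^4 + 26*a^3 - 82*a^2 - 24*a + 72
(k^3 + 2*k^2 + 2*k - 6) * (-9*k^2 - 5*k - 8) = -9*k^5 - 23*k^4 - 36*k^3 + 28*k^2 + 14*k + 48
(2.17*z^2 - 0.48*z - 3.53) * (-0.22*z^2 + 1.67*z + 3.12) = -0.4774*z^4 + 3.7295*z^3 + 6.7454*z^2 - 7.3927*z - 11.0136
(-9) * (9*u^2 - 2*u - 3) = -81*u^2 + 18*u + 27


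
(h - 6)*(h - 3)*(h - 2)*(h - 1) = h^4 - 12*h^3 + 47*h^2 - 72*h + 36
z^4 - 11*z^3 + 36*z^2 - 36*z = z*(z - 6)*(z - 3)*(z - 2)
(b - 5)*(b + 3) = b^2 - 2*b - 15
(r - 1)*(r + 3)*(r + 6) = r^3 + 8*r^2 + 9*r - 18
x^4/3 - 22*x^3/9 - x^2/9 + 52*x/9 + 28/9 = (x/3 + 1/3)*(x - 7)*(x - 2)*(x + 2/3)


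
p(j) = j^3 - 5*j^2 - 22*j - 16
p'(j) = 3*j^2 - 10*j - 22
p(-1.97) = 0.29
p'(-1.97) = 9.34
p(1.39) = -53.55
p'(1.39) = -30.10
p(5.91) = -114.24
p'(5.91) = 23.68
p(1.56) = -58.69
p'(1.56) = -30.30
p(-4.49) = -108.54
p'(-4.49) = 83.38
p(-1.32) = 2.03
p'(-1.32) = -3.57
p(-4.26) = -90.33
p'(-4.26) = 75.04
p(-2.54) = -8.77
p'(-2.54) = 22.75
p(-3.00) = -22.00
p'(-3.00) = 35.00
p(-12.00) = -2200.00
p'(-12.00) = 530.00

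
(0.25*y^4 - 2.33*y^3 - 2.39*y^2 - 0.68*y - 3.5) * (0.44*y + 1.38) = 0.11*y^5 - 0.6802*y^4 - 4.267*y^3 - 3.5974*y^2 - 2.4784*y - 4.83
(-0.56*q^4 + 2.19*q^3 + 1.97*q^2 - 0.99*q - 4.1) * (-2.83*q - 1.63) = 1.5848*q^5 - 5.2849*q^4 - 9.1448*q^3 - 0.4094*q^2 + 13.2167*q + 6.683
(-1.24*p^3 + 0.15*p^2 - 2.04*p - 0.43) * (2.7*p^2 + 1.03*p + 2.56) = -3.348*p^5 - 0.8722*p^4 - 8.5279*p^3 - 2.8782*p^2 - 5.6653*p - 1.1008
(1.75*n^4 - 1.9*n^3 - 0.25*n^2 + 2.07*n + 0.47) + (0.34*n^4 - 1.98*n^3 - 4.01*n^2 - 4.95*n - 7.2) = 2.09*n^4 - 3.88*n^3 - 4.26*n^2 - 2.88*n - 6.73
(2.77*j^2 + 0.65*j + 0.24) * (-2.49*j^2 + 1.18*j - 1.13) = -6.8973*j^4 + 1.6501*j^3 - 2.9607*j^2 - 0.4513*j - 0.2712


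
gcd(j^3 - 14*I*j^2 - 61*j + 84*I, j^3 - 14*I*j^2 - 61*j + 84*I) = j^3 - 14*I*j^2 - 61*j + 84*I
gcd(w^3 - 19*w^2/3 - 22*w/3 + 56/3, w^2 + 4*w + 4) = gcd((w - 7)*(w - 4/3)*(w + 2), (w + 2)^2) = w + 2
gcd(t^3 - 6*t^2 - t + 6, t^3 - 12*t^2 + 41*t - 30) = t^2 - 7*t + 6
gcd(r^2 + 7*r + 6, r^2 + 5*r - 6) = r + 6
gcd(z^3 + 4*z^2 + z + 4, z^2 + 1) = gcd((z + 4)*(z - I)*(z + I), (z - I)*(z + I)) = z^2 + 1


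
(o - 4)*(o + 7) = o^2 + 3*o - 28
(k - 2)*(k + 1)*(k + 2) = k^3 + k^2 - 4*k - 4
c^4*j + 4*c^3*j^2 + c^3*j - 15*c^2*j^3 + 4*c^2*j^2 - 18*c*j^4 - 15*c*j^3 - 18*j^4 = (c - 3*j)*(c + j)*(c + 6*j)*(c*j + j)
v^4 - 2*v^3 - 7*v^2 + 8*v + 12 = (v - 3)*(v - 2)*(v + 1)*(v + 2)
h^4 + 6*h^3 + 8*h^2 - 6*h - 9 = (h - 1)*(h + 1)*(h + 3)^2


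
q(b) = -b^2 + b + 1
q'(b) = 1 - 2*b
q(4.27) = -12.96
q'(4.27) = -7.54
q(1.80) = -0.44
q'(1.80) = -2.60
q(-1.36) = -2.21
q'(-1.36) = 3.72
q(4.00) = -11.00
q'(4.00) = -7.00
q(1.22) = 0.73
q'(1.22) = -1.44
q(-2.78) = -9.51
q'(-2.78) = 6.56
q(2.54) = -2.91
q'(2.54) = -4.08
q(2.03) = -1.09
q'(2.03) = -3.06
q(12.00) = -131.00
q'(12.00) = -23.00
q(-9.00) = -89.00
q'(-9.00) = 19.00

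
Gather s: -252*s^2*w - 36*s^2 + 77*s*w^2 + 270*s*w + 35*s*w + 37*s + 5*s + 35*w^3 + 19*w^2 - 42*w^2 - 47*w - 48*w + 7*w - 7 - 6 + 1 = s^2*(-252*w - 36) + s*(77*w^2 + 305*w + 42) + 35*w^3 - 23*w^2 - 88*w - 12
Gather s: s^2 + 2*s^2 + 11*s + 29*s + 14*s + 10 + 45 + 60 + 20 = 3*s^2 + 54*s + 135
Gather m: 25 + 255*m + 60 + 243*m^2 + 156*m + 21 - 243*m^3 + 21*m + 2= -243*m^3 + 243*m^2 + 432*m + 108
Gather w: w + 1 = w + 1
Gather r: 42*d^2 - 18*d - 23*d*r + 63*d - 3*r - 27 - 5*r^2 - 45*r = 42*d^2 + 45*d - 5*r^2 + r*(-23*d - 48) - 27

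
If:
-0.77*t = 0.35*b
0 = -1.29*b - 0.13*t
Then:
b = 0.00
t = 0.00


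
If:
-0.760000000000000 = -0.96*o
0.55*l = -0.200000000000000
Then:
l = -0.36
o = 0.79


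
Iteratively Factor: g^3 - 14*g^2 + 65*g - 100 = (g - 5)*(g^2 - 9*g + 20) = (g - 5)^2*(g - 4)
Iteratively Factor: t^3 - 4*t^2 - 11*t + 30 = (t - 2)*(t^2 - 2*t - 15) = (t - 2)*(t + 3)*(t - 5)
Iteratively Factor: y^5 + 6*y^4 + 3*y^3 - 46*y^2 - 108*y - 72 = (y + 2)*(y^4 + 4*y^3 - 5*y^2 - 36*y - 36) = (y + 2)^2*(y^3 + 2*y^2 - 9*y - 18) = (y + 2)^3*(y^2 - 9) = (y - 3)*(y + 2)^3*(y + 3)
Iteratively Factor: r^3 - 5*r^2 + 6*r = (r - 3)*(r^2 - 2*r) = r*(r - 3)*(r - 2)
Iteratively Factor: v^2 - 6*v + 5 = (v - 1)*(v - 5)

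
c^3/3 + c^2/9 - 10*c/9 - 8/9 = (c/3 + 1/3)*(c - 2)*(c + 4/3)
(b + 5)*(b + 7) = b^2 + 12*b + 35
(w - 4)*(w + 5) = w^2 + w - 20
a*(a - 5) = a^2 - 5*a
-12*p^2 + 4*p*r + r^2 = (-2*p + r)*(6*p + r)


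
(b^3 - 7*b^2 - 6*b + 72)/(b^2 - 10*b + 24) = b + 3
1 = 1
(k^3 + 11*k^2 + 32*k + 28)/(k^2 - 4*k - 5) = (k^3 + 11*k^2 + 32*k + 28)/(k^2 - 4*k - 5)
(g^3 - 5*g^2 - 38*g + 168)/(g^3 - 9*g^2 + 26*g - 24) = (g^2 - g - 42)/(g^2 - 5*g + 6)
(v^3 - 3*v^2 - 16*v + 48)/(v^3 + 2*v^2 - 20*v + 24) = (v^3 - 3*v^2 - 16*v + 48)/(v^3 + 2*v^2 - 20*v + 24)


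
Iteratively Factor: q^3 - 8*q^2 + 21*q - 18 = (q - 3)*(q^2 - 5*q + 6) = (q - 3)*(q - 2)*(q - 3)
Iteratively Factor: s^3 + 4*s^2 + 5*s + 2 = (s + 1)*(s^2 + 3*s + 2) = (s + 1)^2*(s + 2)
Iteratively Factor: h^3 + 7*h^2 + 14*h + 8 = (h + 4)*(h^2 + 3*h + 2) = (h + 2)*(h + 4)*(h + 1)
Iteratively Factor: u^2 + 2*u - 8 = (u + 4)*(u - 2)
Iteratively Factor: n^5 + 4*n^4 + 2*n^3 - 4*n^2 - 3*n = (n + 1)*(n^4 + 3*n^3 - n^2 - 3*n) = (n + 1)^2*(n^3 + 2*n^2 - 3*n) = (n + 1)^2*(n + 3)*(n^2 - n) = n*(n + 1)^2*(n + 3)*(n - 1)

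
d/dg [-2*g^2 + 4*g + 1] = 4 - 4*g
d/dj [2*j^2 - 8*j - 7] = 4*j - 8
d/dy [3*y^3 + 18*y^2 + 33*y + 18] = 9*y^2 + 36*y + 33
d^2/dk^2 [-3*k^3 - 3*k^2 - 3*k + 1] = -18*k - 6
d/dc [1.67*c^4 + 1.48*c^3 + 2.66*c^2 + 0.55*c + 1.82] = 6.68*c^3 + 4.44*c^2 + 5.32*c + 0.55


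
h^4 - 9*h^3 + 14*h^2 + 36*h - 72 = (h - 6)*(h - 3)*(h - 2)*(h + 2)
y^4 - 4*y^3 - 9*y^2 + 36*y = y*(y - 4)*(y - 3)*(y + 3)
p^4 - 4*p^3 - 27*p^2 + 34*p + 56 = (p - 7)*(p - 2)*(p + 1)*(p + 4)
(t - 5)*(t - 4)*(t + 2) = t^3 - 7*t^2 + 2*t + 40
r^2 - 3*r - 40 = (r - 8)*(r + 5)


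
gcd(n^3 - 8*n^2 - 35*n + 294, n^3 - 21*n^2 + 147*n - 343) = n^2 - 14*n + 49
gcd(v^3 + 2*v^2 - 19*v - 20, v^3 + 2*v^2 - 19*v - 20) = v^3 + 2*v^2 - 19*v - 20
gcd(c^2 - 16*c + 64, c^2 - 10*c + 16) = c - 8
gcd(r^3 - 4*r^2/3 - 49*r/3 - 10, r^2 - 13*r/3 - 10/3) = r^2 - 13*r/3 - 10/3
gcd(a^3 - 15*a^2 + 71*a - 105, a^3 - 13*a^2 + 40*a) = a - 5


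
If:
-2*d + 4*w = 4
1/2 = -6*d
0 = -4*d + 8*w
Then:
No Solution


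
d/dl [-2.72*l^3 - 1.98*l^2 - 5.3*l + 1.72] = -8.16*l^2 - 3.96*l - 5.3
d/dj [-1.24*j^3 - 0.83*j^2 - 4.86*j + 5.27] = -3.72*j^2 - 1.66*j - 4.86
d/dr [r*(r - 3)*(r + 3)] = 3*r^2 - 9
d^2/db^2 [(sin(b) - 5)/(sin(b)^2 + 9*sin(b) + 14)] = (-sin(b)^5 + 29*sin(b)^4 + 221*sin(b)^3 + 221*sin(b)^2 - 1180*sin(b) - 922)/(sin(b)^2 + 9*sin(b) + 14)^3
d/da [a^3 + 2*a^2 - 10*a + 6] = 3*a^2 + 4*a - 10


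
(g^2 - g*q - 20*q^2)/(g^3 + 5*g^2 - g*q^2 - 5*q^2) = (g^2 - g*q - 20*q^2)/(g^3 + 5*g^2 - g*q^2 - 5*q^2)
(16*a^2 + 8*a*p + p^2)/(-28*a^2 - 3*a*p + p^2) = (4*a + p)/(-7*a + p)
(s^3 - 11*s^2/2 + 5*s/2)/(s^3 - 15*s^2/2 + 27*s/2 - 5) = s/(s - 2)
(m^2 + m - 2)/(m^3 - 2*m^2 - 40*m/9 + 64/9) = 9*(m - 1)/(9*m^2 - 36*m + 32)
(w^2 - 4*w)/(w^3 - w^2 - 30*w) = (4 - w)/(-w^2 + w + 30)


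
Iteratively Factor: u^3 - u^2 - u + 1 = (u + 1)*(u^2 - 2*u + 1) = (u - 1)*(u + 1)*(u - 1)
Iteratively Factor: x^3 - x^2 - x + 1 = (x + 1)*(x^2 - 2*x + 1) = (x - 1)*(x + 1)*(x - 1)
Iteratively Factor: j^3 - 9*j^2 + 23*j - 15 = (j - 5)*(j^2 - 4*j + 3) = (j - 5)*(j - 3)*(j - 1)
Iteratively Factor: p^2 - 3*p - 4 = (p - 4)*(p + 1)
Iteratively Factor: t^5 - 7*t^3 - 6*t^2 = (t + 1)*(t^4 - t^3 - 6*t^2) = t*(t + 1)*(t^3 - t^2 - 6*t) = t*(t + 1)*(t + 2)*(t^2 - 3*t) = t^2*(t + 1)*(t + 2)*(t - 3)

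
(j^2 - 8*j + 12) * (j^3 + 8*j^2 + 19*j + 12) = j^5 - 33*j^3 - 44*j^2 + 132*j + 144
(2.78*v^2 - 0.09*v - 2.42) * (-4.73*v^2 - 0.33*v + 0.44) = -13.1494*v^4 - 0.4917*v^3 + 12.6995*v^2 + 0.759*v - 1.0648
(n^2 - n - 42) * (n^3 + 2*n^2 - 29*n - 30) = n^5 + n^4 - 73*n^3 - 85*n^2 + 1248*n + 1260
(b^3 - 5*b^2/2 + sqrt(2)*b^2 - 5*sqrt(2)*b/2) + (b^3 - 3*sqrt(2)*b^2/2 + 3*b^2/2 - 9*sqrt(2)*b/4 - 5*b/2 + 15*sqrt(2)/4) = 2*b^3 - b^2 - sqrt(2)*b^2/2 - 19*sqrt(2)*b/4 - 5*b/2 + 15*sqrt(2)/4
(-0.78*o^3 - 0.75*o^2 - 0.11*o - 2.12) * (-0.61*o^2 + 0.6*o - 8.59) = 0.4758*o^5 - 0.0105*o^4 + 6.3173*o^3 + 7.6697*o^2 - 0.3271*o + 18.2108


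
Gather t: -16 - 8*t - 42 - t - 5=-9*t - 63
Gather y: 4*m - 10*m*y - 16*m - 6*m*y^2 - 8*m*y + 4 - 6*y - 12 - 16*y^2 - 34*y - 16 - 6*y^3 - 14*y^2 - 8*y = -12*m - 6*y^3 + y^2*(-6*m - 30) + y*(-18*m - 48) - 24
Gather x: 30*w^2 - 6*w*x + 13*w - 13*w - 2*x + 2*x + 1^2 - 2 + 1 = 30*w^2 - 6*w*x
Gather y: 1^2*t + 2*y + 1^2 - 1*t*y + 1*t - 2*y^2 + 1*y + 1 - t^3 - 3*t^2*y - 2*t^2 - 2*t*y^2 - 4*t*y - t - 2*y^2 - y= -t^3 - 2*t^2 + t + y^2*(-2*t - 4) + y*(-3*t^2 - 5*t + 2) + 2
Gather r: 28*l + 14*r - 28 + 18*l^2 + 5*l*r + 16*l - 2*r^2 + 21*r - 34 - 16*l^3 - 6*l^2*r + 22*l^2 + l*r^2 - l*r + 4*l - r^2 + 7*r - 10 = -16*l^3 + 40*l^2 + 48*l + r^2*(l - 3) + r*(-6*l^2 + 4*l + 42) - 72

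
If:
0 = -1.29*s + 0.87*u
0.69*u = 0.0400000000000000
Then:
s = 0.04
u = 0.06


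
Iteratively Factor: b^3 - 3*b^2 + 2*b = (b - 2)*(b^2 - b) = b*(b - 2)*(b - 1)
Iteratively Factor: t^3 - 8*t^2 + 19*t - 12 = (t - 3)*(t^2 - 5*t + 4) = (t - 3)*(t - 1)*(t - 4)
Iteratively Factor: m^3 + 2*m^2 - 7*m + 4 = (m + 4)*(m^2 - 2*m + 1) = (m - 1)*(m + 4)*(m - 1)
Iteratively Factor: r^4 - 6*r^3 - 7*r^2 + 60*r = (r - 5)*(r^3 - r^2 - 12*r) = (r - 5)*(r - 4)*(r^2 + 3*r) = r*(r - 5)*(r - 4)*(r + 3)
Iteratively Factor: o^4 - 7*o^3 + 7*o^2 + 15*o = (o + 1)*(o^3 - 8*o^2 + 15*o) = o*(o + 1)*(o^2 - 8*o + 15) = o*(o - 3)*(o + 1)*(o - 5)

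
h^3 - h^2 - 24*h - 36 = (h - 6)*(h + 2)*(h + 3)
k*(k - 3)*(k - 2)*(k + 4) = k^4 - k^3 - 14*k^2 + 24*k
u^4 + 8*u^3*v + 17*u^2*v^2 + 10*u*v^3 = u*(u + v)*(u + 2*v)*(u + 5*v)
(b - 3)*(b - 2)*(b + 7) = b^3 + 2*b^2 - 29*b + 42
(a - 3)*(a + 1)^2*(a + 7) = a^4 + 6*a^3 - 12*a^2 - 38*a - 21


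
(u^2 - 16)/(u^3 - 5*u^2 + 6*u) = (u^2 - 16)/(u*(u^2 - 5*u + 6))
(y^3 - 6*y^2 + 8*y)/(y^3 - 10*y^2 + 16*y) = (y - 4)/(y - 8)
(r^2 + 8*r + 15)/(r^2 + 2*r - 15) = (r + 3)/(r - 3)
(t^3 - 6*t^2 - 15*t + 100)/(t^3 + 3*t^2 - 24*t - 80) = (t - 5)/(t + 4)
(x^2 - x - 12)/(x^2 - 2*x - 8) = (x + 3)/(x + 2)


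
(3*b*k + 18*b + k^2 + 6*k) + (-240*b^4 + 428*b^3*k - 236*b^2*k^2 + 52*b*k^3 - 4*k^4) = -240*b^4 + 428*b^3*k - 236*b^2*k^2 + 52*b*k^3 + 3*b*k + 18*b - 4*k^4 + k^2 + 6*k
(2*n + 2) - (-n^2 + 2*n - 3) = n^2 + 5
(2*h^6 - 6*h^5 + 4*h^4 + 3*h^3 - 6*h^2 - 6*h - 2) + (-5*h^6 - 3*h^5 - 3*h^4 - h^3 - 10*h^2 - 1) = -3*h^6 - 9*h^5 + h^4 + 2*h^3 - 16*h^2 - 6*h - 3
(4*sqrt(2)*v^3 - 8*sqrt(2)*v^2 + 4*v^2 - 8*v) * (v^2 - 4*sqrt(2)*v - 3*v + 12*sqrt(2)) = 4*sqrt(2)*v^5 - 20*sqrt(2)*v^4 - 28*v^4 + 8*sqrt(2)*v^3 + 140*v^3 - 168*v^2 + 80*sqrt(2)*v^2 - 96*sqrt(2)*v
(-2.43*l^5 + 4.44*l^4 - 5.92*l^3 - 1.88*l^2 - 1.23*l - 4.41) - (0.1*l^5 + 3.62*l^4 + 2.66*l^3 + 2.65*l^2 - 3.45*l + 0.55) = -2.53*l^5 + 0.82*l^4 - 8.58*l^3 - 4.53*l^2 + 2.22*l - 4.96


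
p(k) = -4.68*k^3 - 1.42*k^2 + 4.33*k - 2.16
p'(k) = -14.04*k^2 - 2.84*k + 4.33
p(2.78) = -101.65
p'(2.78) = -112.07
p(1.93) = -32.74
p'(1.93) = -53.45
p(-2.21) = 31.85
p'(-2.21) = -57.97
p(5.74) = -909.17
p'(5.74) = -474.56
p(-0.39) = -3.79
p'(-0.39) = 3.30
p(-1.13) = -2.11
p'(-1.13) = -10.39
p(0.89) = -2.73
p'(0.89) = -9.32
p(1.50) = -14.66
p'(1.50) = -31.52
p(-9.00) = 3255.57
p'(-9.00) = -1107.35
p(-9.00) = 3255.57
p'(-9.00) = -1107.35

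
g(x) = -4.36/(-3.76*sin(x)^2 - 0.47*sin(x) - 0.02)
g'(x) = -4.36*(7.52*sin(x)*cos(x) + 0.47*cos(x))/(-3.76*sin(x)^2 - 0.47*sin(x) - 0.02)^2 = -(32.7872*sin(x) + 2.0492)*cos(x)/(3.76*sin(x)^2 + 0.47*sin(x) + 0.02)^2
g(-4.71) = 1.03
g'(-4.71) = 0.00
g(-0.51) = 6.35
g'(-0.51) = 25.84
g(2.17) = 1.47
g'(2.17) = 1.86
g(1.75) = 1.06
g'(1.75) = 0.36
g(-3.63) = 4.08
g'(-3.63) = 13.49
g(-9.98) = 3.32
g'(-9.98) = 9.54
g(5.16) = 1.64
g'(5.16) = 1.69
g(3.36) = 46.05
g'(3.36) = -550.42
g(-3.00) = 152.70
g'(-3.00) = -3130.05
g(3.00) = 27.05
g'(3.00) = 254.33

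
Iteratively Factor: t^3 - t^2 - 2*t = (t - 2)*(t^2 + t) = (t - 2)*(t + 1)*(t)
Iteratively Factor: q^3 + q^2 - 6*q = (q)*(q^2 + q - 6) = q*(q + 3)*(q - 2)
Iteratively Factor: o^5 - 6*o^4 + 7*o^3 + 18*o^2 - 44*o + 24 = (o - 3)*(o^4 - 3*o^3 - 2*o^2 + 12*o - 8) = (o - 3)*(o - 2)*(o^3 - o^2 - 4*o + 4) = (o - 3)*(o - 2)*(o - 1)*(o^2 - 4) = (o - 3)*(o - 2)*(o - 1)*(o + 2)*(o - 2)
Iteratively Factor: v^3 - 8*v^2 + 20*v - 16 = (v - 2)*(v^2 - 6*v + 8) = (v - 4)*(v - 2)*(v - 2)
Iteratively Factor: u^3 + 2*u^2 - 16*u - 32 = (u + 4)*(u^2 - 2*u - 8) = (u + 2)*(u + 4)*(u - 4)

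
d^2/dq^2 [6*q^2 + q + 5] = 12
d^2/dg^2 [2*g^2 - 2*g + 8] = 4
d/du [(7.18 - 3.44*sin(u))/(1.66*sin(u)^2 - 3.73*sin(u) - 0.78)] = (5.7104*sin(u)^2 - 23.8376*sin(u) + 29.4646)*cos(u)/(2.7556*sin(u)^4 - 12.3836*sin(u)^3 + 11.3233*sin(u)^2 + 5.8188*sin(u) + 0.6084)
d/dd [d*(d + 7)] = 2*d + 7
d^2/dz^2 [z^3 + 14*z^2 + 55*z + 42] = 6*z + 28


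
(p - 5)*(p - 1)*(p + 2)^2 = p^4 - 2*p^3 - 15*p^2 - 4*p + 20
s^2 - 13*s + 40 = (s - 8)*(s - 5)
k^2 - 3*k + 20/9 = (k - 5/3)*(k - 4/3)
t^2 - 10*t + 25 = (t - 5)^2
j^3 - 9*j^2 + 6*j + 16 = (j - 8)*(j - 2)*(j + 1)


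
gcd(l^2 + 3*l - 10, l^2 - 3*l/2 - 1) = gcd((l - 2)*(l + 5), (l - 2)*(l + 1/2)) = l - 2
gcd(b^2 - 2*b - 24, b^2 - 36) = b - 6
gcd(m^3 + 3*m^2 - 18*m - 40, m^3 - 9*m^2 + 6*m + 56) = m^2 - 2*m - 8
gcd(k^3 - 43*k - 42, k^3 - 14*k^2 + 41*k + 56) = k^2 - 6*k - 7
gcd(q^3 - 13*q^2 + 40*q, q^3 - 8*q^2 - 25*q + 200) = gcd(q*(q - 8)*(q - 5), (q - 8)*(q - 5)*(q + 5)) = q^2 - 13*q + 40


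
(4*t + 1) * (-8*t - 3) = -32*t^2 - 20*t - 3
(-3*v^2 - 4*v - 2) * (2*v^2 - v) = -6*v^4 - 5*v^3 + 2*v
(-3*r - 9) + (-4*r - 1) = -7*r - 10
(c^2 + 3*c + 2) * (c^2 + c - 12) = c^4 + 4*c^3 - 7*c^2 - 34*c - 24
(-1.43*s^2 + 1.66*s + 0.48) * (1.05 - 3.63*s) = 5.1909*s^3 - 7.5273*s^2 + 0.000599999999999934*s + 0.504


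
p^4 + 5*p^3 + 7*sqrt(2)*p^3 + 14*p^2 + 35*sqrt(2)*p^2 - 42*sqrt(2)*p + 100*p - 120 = (p - 1)*(p + 6)*(p + 2*sqrt(2))*(p + 5*sqrt(2))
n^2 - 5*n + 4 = (n - 4)*(n - 1)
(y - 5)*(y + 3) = y^2 - 2*y - 15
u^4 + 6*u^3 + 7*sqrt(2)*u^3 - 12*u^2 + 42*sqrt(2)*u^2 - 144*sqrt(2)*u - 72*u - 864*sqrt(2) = (u + 6)*(u - 3*sqrt(2))*(u + 4*sqrt(2))*(u + 6*sqrt(2))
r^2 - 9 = (r - 3)*(r + 3)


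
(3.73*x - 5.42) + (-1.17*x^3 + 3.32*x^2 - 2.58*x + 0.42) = -1.17*x^3 + 3.32*x^2 + 1.15*x - 5.0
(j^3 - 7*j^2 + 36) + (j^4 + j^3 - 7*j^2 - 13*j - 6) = j^4 + 2*j^3 - 14*j^2 - 13*j + 30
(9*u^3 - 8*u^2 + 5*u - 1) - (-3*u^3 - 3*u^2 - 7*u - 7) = 12*u^3 - 5*u^2 + 12*u + 6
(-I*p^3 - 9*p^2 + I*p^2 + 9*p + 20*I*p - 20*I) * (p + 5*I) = -I*p^4 - 4*p^3 + I*p^3 + 4*p^2 - 25*I*p^2 - 100*p + 25*I*p + 100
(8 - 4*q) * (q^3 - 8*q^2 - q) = -4*q^4 + 40*q^3 - 60*q^2 - 8*q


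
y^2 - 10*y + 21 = (y - 7)*(y - 3)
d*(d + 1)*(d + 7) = d^3 + 8*d^2 + 7*d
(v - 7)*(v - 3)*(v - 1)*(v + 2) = v^4 - 9*v^3 + 9*v^2 + 41*v - 42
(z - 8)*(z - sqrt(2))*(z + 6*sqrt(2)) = z^3 - 8*z^2 + 5*sqrt(2)*z^2 - 40*sqrt(2)*z - 12*z + 96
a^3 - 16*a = a*(a - 4)*(a + 4)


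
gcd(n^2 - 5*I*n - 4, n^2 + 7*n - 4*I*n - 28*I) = n - 4*I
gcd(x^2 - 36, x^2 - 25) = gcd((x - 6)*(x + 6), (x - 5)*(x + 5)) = 1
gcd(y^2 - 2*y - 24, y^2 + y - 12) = y + 4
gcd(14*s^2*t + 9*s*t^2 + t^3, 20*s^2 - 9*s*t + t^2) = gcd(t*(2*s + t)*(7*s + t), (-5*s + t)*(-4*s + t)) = 1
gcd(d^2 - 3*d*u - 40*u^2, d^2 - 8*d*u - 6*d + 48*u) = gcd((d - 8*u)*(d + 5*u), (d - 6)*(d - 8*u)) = -d + 8*u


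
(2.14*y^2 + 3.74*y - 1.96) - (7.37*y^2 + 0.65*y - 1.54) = -5.23*y^2 + 3.09*y - 0.42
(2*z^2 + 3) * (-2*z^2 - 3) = -4*z^4 - 12*z^2 - 9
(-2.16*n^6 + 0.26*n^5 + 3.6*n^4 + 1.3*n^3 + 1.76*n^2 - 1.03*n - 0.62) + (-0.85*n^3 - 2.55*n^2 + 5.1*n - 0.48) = -2.16*n^6 + 0.26*n^5 + 3.6*n^4 + 0.45*n^3 - 0.79*n^2 + 4.07*n - 1.1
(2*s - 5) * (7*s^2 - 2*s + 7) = 14*s^3 - 39*s^2 + 24*s - 35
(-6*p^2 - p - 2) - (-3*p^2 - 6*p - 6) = -3*p^2 + 5*p + 4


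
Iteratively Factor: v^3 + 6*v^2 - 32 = (v + 4)*(v^2 + 2*v - 8) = (v - 2)*(v + 4)*(v + 4)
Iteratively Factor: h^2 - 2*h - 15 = (h + 3)*(h - 5)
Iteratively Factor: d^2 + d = (d)*(d + 1)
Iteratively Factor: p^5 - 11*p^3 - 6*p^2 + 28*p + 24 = (p + 1)*(p^4 - p^3 - 10*p^2 + 4*p + 24) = (p + 1)*(p + 2)*(p^3 - 3*p^2 - 4*p + 12) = (p + 1)*(p + 2)^2*(p^2 - 5*p + 6) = (p - 3)*(p + 1)*(p + 2)^2*(p - 2)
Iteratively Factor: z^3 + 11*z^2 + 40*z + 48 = (z + 4)*(z^2 + 7*z + 12) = (z + 3)*(z + 4)*(z + 4)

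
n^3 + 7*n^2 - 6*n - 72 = (n - 3)*(n + 4)*(n + 6)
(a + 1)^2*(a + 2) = a^3 + 4*a^2 + 5*a + 2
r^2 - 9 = (r - 3)*(r + 3)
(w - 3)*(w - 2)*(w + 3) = w^3 - 2*w^2 - 9*w + 18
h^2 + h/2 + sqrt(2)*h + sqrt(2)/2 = (h + 1/2)*(h + sqrt(2))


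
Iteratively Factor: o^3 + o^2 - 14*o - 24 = (o + 2)*(o^2 - o - 12) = (o - 4)*(o + 2)*(o + 3)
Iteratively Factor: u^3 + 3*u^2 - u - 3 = (u + 3)*(u^2 - 1) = (u - 1)*(u + 3)*(u + 1)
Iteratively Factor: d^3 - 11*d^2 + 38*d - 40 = (d - 5)*(d^2 - 6*d + 8) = (d - 5)*(d - 2)*(d - 4)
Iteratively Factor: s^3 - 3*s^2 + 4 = (s + 1)*(s^2 - 4*s + 4) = (s - 2)*(s + 1)*(s - 2)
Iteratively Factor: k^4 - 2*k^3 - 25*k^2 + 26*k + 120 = (k - 5)*(k^3 + 3*k^2 - 10*k - 24) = (k - 5)*(k - 3)*(k^2 + 6*k + 8) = (k - 5)*(k - 3)*(k + 4)*(k + 2)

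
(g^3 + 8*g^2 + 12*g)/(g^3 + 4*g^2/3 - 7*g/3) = 3*(g^2 + 8*g + 12)/(3*g^2 + 4*g - 7)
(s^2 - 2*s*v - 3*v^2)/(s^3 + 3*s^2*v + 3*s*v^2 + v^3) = (s - 3*v)/(s^2 + 2*s*v + v^2)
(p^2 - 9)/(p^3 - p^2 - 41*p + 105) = (p + 3)/(p^2 + 2*p - 35)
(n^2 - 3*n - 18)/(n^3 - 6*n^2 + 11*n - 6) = (n^2 - 3*n - 18)/(n^3 - 6*n^2 + 11*n - 6)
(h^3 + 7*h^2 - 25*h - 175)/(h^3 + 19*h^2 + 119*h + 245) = (h - 5)/(h + 7)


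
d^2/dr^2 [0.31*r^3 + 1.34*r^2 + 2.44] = 1.86*r + 2.68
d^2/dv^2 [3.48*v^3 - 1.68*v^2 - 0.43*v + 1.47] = 20.88*v - 3.36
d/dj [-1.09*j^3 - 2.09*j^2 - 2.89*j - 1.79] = -3.27*j^2 - 4.18*j - 2.89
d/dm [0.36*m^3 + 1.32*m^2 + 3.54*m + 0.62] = 1.08*m^2 + 2.64*m + 3.54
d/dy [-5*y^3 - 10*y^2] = 5*y*(-3*y - 4)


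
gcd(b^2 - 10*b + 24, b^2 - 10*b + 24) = b^2 - 10*b + 24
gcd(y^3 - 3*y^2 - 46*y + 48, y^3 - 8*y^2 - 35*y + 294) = y + 6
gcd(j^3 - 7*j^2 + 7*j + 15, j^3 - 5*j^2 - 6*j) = j + 1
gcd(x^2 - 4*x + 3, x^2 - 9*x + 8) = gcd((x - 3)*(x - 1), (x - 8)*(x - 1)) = x - 1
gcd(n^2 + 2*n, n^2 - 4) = n + 2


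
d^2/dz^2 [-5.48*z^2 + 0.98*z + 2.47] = -10.9600000000000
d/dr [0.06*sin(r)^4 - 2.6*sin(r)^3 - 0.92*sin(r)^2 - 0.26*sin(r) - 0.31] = (0.24*sin(r)^3 - 7.8*sin(r)^2 - 1.84*sin(r) - 0.26)*cos(r)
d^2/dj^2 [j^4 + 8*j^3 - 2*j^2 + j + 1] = 12*j^2 + 48*j - 4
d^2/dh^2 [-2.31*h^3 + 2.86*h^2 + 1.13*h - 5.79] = 5.72 - 13.86*h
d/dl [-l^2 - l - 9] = -2*l - 1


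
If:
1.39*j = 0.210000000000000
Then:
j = 0.15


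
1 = 1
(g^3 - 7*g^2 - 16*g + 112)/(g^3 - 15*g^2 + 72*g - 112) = (g + 4)/(g - 4)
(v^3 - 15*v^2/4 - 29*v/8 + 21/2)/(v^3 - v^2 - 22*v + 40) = (v^2 + v/4 - 21/8)/(v^2 + 3*v - 10)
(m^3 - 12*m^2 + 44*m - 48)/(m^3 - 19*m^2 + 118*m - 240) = (m^2 - 6*m + 8)/(m^2 - 13*m + 40)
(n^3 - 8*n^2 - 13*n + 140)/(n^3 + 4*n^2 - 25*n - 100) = (n - 7)/(n + 5)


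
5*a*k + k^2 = k*(5*a + k)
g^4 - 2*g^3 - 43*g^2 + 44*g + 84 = (g - 7)*(g - 2)*(g + 1)*(g + 6)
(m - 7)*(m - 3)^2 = m^3 - 13*m^2 + 51*m - 63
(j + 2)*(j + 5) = j^2 + 7*j + 10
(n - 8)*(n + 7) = n^2 - n - 56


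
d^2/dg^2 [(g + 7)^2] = 2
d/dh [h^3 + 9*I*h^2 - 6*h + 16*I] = 3*h^2 + 18*I*h - 6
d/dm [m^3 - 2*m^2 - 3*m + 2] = 3*m^2 - 4*m - 3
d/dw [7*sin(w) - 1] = 7*cos(w)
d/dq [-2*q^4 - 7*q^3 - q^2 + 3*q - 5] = -8*q^3 - 21*q^2 - 2*q + 3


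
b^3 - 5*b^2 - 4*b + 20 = (b - 5)*(b - 2)*(b + 2)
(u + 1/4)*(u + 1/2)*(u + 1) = u^3 + 7*u^2/4 + 7*u/8 + 1/8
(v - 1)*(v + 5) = v^2 + 4*v - 5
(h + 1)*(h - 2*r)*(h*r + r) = h^3*r - 2*h^2*r^2 + 2*h^2*r - 4*h*r^2 + h*r - 2*r^2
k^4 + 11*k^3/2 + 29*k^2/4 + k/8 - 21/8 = (k - 1/2)*(k + 1)*(k + 3/2)*(k + 7/2)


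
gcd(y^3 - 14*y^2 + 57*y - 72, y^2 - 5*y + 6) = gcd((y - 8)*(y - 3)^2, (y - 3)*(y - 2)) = y - 3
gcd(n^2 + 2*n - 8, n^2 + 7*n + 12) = n + 4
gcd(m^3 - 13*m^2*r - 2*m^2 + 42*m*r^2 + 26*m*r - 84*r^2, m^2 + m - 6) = m - 2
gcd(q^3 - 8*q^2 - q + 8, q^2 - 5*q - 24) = q - 8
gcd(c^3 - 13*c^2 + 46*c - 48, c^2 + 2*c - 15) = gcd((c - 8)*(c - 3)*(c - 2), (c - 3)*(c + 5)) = c - 3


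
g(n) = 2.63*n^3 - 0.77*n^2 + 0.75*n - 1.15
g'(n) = 7.89*n^2 - 1.54*n + 0.75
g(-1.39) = -10.74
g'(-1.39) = 18.13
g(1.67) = 10.20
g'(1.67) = 20.18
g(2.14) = 22.70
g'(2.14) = 33.59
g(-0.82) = -3.73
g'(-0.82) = 7.32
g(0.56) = -0.51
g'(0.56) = 2.36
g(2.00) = 18.31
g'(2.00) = 29.23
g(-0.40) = -1.74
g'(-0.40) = 2.63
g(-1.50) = -12.88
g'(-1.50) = 20.81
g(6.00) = 543.71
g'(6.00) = 275.55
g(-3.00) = -81.34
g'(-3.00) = 76.38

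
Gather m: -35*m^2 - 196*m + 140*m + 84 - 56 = -35*m^2 - 56*m + 28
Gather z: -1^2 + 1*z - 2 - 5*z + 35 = 32 - 4*z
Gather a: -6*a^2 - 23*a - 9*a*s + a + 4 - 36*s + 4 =-6*a^2 + a*(-9*s - 22) - 36*s + 8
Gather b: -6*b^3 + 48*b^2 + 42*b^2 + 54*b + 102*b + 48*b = -6*b^3 + 90*b^2 + 204*b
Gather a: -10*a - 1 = -10*a - 1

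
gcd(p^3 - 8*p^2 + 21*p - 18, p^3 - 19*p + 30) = p^2 - 5*p + 6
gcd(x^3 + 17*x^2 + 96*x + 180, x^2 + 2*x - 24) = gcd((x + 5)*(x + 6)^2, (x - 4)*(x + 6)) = x + 6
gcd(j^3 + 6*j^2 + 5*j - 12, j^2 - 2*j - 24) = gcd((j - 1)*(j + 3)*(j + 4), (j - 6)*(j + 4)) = j + 4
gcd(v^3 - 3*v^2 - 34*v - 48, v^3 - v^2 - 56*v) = v - 8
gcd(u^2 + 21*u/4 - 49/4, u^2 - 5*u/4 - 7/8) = u - 7/4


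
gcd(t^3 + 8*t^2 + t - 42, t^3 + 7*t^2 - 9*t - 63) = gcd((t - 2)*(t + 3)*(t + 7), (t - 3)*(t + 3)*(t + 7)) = t^2 + 10*t + 21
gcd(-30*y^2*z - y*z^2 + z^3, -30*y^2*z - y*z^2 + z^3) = 30*y^2*z + y*z^2 - z^3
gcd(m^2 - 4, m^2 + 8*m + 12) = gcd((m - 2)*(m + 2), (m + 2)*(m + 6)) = m + 2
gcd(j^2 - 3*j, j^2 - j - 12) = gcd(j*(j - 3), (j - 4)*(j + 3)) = 1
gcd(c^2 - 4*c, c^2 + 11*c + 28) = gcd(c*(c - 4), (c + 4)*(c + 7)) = 1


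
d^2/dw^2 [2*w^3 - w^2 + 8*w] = 12*w - 2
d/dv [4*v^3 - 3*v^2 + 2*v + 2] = 12*v^2 - 6*v + 2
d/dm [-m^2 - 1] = -2*m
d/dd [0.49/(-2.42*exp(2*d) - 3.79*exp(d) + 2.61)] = (2.3716*exp(d) + 1.8571)*exp(d)/(2.42*exp(2*d) + 3.79*exp(d) - 2.61)^2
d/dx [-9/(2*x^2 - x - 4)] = 9*(4*x - 1)/(-2*x^2 + x + 4)^2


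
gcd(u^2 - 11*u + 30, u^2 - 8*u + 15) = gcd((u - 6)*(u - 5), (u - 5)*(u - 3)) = u - 5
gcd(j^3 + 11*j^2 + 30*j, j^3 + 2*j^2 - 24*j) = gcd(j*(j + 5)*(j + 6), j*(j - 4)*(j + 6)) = j^2 + 6*j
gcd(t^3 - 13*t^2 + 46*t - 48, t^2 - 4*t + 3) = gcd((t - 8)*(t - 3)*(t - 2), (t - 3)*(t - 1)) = t - 3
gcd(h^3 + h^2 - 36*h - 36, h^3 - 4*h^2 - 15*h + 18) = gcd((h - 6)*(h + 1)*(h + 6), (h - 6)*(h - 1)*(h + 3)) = h - 6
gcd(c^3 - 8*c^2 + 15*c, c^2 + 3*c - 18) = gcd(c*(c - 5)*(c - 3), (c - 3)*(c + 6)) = c - 3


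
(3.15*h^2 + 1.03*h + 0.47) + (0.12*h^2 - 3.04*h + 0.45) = 3.27*h^2 - 2.01*h + 0.92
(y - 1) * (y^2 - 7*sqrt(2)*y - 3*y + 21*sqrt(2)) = y^3 - 7*sqrt(2)*y^2 - 4*y^2 + 3*y + 28*sqrt(2)*y - 21*sqrt(2)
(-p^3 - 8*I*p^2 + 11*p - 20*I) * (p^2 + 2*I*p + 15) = -p^5 - 10*I*p^4 + 12*p^3 - 118*I*p^2 + 205*p - 300*I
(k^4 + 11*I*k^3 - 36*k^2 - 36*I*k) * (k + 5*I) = k^5 + 16*I*k^4 - 91*k^3 - 216*I*k^2 + 180*k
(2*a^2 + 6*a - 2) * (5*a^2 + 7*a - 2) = 10*a^4 + 44*a^3 + 28*a^2 - 26*a + 4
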